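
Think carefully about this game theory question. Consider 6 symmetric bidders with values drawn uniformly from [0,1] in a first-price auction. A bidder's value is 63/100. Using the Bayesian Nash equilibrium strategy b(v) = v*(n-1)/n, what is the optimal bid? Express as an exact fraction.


Step 1: The symmetric BNE bidding function is b(v) = v * (n-1) / n
Step 2: Substitute v = 63/100 and n = 6
Step 3: b = 63/100 * 5/6
Step 4: b = 21/40

21/40


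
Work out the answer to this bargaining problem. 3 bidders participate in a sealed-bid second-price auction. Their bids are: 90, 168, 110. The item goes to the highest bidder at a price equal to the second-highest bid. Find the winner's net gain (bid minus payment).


Step 1: Sort bids in descending order: 168, 110, 90
Step 2: The winning bid is the highest: 168
Step 3: The payment equals the second-highest bid: 110
Step 4: Surplus = winner's bid - payment = 168 - 110 = 58

58


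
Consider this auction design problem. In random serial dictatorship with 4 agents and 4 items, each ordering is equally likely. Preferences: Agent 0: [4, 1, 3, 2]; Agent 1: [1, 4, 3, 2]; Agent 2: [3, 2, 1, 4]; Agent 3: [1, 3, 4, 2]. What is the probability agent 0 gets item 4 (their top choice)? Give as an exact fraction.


Step 1: Agent 0 wants item 4
Step 2: There are 24 possible orderings of agents
Step 3: In 18 orderings, agent 0 gets item 4
Step 4: Probability = 18/24 = 3/4

3/4


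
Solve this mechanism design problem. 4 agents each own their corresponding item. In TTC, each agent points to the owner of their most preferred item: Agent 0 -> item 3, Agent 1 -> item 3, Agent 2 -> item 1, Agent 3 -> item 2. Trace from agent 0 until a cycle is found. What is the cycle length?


Step 1: Trace the pointer graph from agent 0: 0 -> 3 -> 2 -> 1 -> 3
Step 2: A cycle is detected when we revisit agent 3
Step 3: The cycle is: 3 -> 2 -> 1 -> 3
Step 4: Cycle length = 3

3


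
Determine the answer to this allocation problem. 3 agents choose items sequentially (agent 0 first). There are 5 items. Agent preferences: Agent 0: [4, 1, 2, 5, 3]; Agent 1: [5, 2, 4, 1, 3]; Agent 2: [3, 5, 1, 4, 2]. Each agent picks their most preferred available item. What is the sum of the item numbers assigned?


Step 1: Agent 0 picks item 4
Step 2: Agent 1 picks item 5
Step 3: Agent 2 picks item 3
Step 4: Sum = 4 + 5 + 3 = 12

12


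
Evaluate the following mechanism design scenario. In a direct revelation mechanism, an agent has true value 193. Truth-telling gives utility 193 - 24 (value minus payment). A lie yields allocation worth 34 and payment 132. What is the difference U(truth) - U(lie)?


Step 1: U(truth) = value - payment = 193 - 24 = 169
Step 2: U(lie) = allocation - payment = 34 - 132 = -98
Step 3: IC gap = 169 - (-98) = 267

267


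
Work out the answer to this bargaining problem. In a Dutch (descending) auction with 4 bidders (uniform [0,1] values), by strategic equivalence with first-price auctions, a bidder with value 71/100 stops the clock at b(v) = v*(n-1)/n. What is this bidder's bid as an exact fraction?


Step 1: Dutch auctions are strategically equivalent to first-price auctions
Step 2: The equilibrium bid is b(v) = v*(n-1)/n
Step 3: b = 71/100 * 3/4
Step 4: b = 213/400

213/400


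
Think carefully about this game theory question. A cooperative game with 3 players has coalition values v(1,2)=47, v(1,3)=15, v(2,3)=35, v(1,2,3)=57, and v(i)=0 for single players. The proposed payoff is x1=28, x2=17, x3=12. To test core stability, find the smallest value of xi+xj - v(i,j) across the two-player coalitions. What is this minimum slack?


Step 1: Slack for coalition (1,2): x1+x2 - v12 = 45 - 47 = -2
Step 2: Slack for coalition (1,3): x1+x3 - v13 = 40 - 15 = 25
Step 3: Slack for coalition (2,3): x2+x3 - v23 = 29 - 35 = -6
Step 4: Minimum slack = min(-2, 25, -6) = -6, attained by (2,3); coalition (2,3) can block (slack < 0), so the allocation is not in the core

-6


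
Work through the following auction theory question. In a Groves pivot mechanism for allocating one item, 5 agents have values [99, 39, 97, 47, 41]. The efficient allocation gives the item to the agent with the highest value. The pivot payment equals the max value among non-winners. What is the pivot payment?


Step 1: The efficient winner is agent 0 with value 99
Step 2: Other agents' values: [39, 97, 47, 41]
Step 3: Pivot payment = max(others) = 97
Step 4: The winner pays 97

97


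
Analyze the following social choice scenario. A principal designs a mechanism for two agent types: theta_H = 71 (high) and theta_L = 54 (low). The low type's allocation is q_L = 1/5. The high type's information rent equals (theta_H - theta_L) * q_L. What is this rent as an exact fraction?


Step 1: theta_H - theta_L = 71 - 54 = 17
Step 2: Information rent = (theta_H - theta_L) * q_L
Step 3: = 17 * 1/5
Step 4: = 17/5

17/5


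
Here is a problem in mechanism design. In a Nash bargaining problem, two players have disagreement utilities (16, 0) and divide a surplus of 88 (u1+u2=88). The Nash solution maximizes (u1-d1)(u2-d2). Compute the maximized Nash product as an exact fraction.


Step 1: The Nash solution splits surplus symmetrically above the disagreement point
Step 2: u1 = (total + d1 - d2)/2 = (88 + 16 - 0)/2 = 52
Step 3: u2 = (total - d1 + d2)/2 = (88 - 16 + 0)/2 = 36
Step 4: Nash product = (52 - 16) * (36 - 0)
Step 5: = 36 * 36 = 1296

1296


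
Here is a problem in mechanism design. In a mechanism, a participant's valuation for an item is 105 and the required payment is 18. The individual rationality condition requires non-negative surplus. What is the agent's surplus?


Step 1: Surplus = value - payment = 105 - 18 = 87
Step 2: IR is satisfied (surplus >= 0)

87


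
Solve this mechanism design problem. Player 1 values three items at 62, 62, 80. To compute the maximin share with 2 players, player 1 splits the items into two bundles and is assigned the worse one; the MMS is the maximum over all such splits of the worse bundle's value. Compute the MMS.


Step 1: Item values = 62, 62, 80
Step 2: Enumerate all 2-bundle partitions and take the smaller bundle:
  Partition 1: {62} vs {62,80} -> bundles 62, 142; min = 62
  Partition 2: {62} vs {62,80} -> bundles 62, 142; min = 62
  Partition 3: {80} vs {62,62} -> bundles 80, 124; min = 80
Step 3: MMS = max(62, 62, 80) = 80

80


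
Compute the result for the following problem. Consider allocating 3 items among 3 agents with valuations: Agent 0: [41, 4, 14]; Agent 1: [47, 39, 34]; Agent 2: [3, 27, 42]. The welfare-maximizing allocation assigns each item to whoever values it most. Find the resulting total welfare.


Step 1: For each item, find the maximum value among all agents.
Step 2: Item 0 -> Agent 1 (value 47)
Step 3: Item 1 -> Agent 1 (value 39)
Step 4: Item 2 -> Agent 2 (value 42)
Step 5: Total welfare = 47 + 39 + 42 = 128

128


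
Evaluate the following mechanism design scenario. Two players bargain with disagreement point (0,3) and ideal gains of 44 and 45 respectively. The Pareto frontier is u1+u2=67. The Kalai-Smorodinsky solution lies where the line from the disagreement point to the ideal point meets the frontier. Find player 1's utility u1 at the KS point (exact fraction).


Step 1: At the KS point, (u1-d1)/r1 = (u2-d2)/r2 = t and u1+u2 = 67
Step 2: u1 = d1 + r1*t and u2 = d2 + r2*t, so (d1 + r1*t) + (d2 + r2*t) = 67
Step 3: t = (67 - 0 - 3)/(44 + 45) = 64/89
Step 4: u1 = d1 + r1*t = 0 + 44 * 64/89 = 2816/89
Step 5: (Check: u2 = d2 + r2*t = 3147/89; u1+u2 = 2816/89 + 3147/89 = 67, on the frontier.)

2816/89


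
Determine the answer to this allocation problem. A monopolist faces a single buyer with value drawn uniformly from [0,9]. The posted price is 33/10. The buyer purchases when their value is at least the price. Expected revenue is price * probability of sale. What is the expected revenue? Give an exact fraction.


Step 1: Posted price r = 33/10, value support [0,9]
Step 2: P(v >= r) = (9 - 33/10)/9 = 19/30
Step 3: Expected revenue = r * P(v >= r) = 33/10 * 19/30
Step 4: Revenue = 209/100

209/100


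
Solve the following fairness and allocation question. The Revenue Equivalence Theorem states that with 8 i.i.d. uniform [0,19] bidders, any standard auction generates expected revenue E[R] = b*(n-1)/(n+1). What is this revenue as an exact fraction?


Step 1: By Revenue Equivalence, expected revenue = b*(n-1)/(n+1)
Step 2: Substituting n = 8, b = 19
Step 3: Revenue = 19*(8-1)/(8+1) = 19*7/9
Step 4: Revenue = 133/9

133/9


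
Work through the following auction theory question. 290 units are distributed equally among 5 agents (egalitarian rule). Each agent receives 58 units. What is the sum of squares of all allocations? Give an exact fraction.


Step 1: Each agent's share = 290/5 = 58
Step 2: Square of each share = (58)^2 = 3364
Step 3: Sum of squares = 5 * 3364 = 16820

16820


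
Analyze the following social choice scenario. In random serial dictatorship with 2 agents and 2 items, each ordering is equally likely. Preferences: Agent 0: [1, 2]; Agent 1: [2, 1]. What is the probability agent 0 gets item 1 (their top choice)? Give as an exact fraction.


Step 1: Agent 0 wants item 1
Step 2: There are 2 possible orderings of agents
Step 3: In 2 orderings, agent 0 gets item 1
Step 4: Probability = 2/2 = 1

1


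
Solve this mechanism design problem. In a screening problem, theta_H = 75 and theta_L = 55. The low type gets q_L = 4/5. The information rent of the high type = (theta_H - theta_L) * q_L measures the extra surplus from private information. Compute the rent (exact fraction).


Step 1: theta_H - theta_L = 75 - 55 = 20
Step 2: Information rent = (theta_H - theta_L) * q_L
Step 3: = 20 * 4/5
Step 4: = 16

16


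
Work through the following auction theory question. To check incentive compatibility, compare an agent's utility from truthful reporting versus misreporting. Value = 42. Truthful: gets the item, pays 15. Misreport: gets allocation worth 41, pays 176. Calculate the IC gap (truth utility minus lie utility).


Step 1: U(truth) = value - payment = 42 - 15 = 27
Step 2: U(lie) = allocation - payment = 41 - 176 = -135
Step 3: IC gap = 27 - (-135) = 162

162


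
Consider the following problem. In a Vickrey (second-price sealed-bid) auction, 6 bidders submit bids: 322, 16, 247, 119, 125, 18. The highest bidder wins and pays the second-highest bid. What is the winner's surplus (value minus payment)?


Step 1: Sort bids in descending order: 322, 247, 125, 119, 18, 16
Step 2: The winning bid is the highest: 322
Step 3: The payment equals the second-highest bid: 247
Step 4: Surplus = winner's bid - payment = 322 - 247 = 75

75


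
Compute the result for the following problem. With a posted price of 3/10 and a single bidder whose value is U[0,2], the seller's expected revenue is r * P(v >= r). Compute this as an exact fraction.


Step 1: Posted price r = 3/10, value support [0,2]
Step 2: P(v >= r) = (2 - 3/10)/2 = 17/20
Step 3: Expected revenue = r * P(v >= r) = 3/10 * 17/20
Step 4: Revenue = 51/200

51/200


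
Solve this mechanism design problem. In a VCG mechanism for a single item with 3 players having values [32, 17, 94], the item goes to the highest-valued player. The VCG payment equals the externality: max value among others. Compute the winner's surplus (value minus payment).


Step 1: The winner is the agent with the highest value: agent 2 with value 94
Step 2: Values of other agents: [32, 17]
Step 3: VCG payment = max of others' values = 32
Step 4: Surplus = 94 - 32 = 62

62


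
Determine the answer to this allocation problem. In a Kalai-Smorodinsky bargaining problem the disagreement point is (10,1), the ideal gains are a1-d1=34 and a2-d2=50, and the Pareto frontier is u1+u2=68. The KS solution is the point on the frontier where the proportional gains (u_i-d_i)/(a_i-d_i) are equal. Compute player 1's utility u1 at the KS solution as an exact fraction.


Step 1: At the KS point, (u1-d1)/r1 = (u2-d2)/r2 = t and u1+u2 = 68
Step 2: u1 = d1 + r1*t and u2 = d2 + r2*t, so (d1 + r1*t) + (d2 + r2*t) = 68
Step 3: t = (68 - 10 - 1)/(34 + 50) = 57/84 = 19/28
Step 4: u1 = d1 + r1*t = 10 + 34 * 19/28 = 463/14
Step 5: (Check: u2 = d2 + r2*t = 489/14; u1+u2 = 463/14 + 489/14 = 68, on the frontier.)

463/14


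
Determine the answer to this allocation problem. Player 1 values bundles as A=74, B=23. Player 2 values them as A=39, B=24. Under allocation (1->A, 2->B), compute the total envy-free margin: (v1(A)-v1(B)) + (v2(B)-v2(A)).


Step 1: Player 1's margin = v1(A) - v1(B) = 74 - 23 = 51
Step 2: Player 2's margin = v2(B) - v2(A) = 24 - 39 = -15
Step 3: Total margin = 51 + -15 = 36

36


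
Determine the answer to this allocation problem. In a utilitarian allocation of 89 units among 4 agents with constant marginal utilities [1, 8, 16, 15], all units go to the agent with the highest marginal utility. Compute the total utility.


Step 1: The marginal utilities are [1, 8, 16, 15]
Step 2: The highest marginal utility is 16
Step 3: All 89 units go to that agent
Step 4: Total utility = 16 * 89 = 1424

1424


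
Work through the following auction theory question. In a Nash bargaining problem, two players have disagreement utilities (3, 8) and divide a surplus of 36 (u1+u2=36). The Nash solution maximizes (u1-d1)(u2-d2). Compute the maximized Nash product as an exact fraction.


Step 1: The Nash solution splits surplus symmetrically above the disagreement point
Step 2: u1 = (total + d1 - d2)/2 = (36 + 3 - 8)/2 = 31/2
Step 3: u2 = (total - d1 + d2)/2 = (36 - 3 + 8)/2 = 41/2
Step 4: Nash product = (31/2 - 3) * (41/2 - 8)
Step 5: = 25/2 * 25/2 = 625/4

625/4


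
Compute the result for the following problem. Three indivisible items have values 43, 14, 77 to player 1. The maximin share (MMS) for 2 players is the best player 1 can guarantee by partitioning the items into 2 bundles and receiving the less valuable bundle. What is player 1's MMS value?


Step 1: Item values = 43, 14, 77
Step 2: Enumerate all 2-bundle partitions and take the smaller bundle:
  Partition 1: {43} vs {14,77} -> bundles 43, 91; min = 43
  Partition 2: {14} vs {43,77} -> bundles 14, 120; min = 14
  Partition 3: {77} vs {43,14} -> bundles 77, 57; min = 57
Step 3: MMS = max(43, 14, 57) = 57

57


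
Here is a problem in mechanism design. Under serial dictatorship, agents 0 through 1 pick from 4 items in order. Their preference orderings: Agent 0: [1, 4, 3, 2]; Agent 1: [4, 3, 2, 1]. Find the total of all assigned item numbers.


Step 1: Agent 0 picks item 1
Step 2: Agent 1 picks item 4
Step 3: Sum = 1 + 4 = 5

5


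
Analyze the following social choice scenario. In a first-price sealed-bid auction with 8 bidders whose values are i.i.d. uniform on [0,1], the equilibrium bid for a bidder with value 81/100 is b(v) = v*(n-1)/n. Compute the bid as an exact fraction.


Step 1: The symmetric BNE bidding function is b(v) = v * (n-1) / n
Step 2: Substitute v = 81/100 and n = 8
Step 3: b = 81/100 * 7/8
Step 4: b = 567/800

567/800


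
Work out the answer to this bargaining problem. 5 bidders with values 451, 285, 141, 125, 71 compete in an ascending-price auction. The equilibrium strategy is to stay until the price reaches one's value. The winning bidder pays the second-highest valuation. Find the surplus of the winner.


Step 1: Identify the highest value: 451
Step 2: Identify the second-highest value: 285
Step 3: The final price = second-highest value = 285
Step 4: Surplus = 451 - 285 = 166

166


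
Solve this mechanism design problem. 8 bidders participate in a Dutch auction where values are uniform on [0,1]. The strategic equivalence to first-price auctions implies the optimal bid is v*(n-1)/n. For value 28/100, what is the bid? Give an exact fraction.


Step 1: Dutch auctions are strategically equivalent to first-price auctions
Step 2: The equilibrium bid is b(v) = v*(n-1)/n
Step 3: b = 7/25 * 7/8
Step 4: b = 49/200

49/200


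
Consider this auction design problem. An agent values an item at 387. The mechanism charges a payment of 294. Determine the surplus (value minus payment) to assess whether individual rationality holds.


Step 1: Surplus = value - payment = 387 - 294 = 93
Step 2: IR is satisfied (surplus >= 0)

93


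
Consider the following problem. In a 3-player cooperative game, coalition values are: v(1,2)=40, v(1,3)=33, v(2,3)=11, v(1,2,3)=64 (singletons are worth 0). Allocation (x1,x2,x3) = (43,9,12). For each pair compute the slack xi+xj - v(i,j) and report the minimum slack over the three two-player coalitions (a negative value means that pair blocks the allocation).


Step 1: Slack for coalition (1,2): x1+x2 - v12 = 52 - 40 = 12
Step 2: Slack for coalition (1,3): x1+x3 - v13 = 55 - 33 = 22
Step 3: Slack for coalition (2,3): x2+x3 - v23 = 21 - 11 = 10
Step 4: Minimum slack = min(12, 22, 10) = 10, attained by (2,3); no pair can gain by deviating, so the allocation is in the core

10


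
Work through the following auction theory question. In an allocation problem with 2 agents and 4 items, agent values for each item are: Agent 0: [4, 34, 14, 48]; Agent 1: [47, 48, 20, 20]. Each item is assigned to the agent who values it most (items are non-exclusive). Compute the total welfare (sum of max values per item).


Step 1: For each item, find the maximum value among all agents.
Step 2: Item 0 -> Agent 1 (value 47)
Step 3: Item 1 -> Agent 1 (value 48)
Step 4: Item 2 -> Agent 1 (value 20)
Step 5: Item 3 -> Agent 0 (value 48)
Step 6: Total welfare = 47 + 48 + 20 + 48 = 163

163


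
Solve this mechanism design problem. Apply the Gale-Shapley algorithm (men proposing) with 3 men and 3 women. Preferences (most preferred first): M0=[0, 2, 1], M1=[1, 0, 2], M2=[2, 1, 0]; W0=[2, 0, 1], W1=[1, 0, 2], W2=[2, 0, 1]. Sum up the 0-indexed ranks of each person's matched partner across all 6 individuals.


Step 1: Run Gale-Shapley (men propose, women hold best offer):
  M0 proposes to W0; she accepts
  M1 proposes to W1; she accepts
  M2 proposes to W2; she accepts
Step 2: Final matching: W0-M0, W1-M1, W2-M2
Step 3: 0-indexed ranks (man's rank of his match, then woman's): 0 + 1 + 0 + 0 + 0 + 0
Step 4: Total rank sum = 1

1


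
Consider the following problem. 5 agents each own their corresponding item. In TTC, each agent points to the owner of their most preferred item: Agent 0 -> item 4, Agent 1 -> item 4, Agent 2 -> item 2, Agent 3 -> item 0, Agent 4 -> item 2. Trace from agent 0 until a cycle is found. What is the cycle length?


Step 1: Trace the pointer graph from agent 0: 0 -> 4 -> 2 -> 2
Step 2: A cycle is detected when we revisit agent 2
Step 3: The cycle is: 2 -> 2
Step 4: Cycle length = 1

1


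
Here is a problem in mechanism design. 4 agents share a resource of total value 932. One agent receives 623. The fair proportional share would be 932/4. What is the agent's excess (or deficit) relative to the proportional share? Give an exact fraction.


Step 1: Proportional share = 932/4 = 233
Step 2: Agent's actual allocation = 623
Step 3: Excess = 623 - 233 = 390

390


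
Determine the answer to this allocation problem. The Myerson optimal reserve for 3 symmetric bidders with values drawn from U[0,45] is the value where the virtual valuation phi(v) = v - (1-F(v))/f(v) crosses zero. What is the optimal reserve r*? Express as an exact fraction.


Step 1: For U[0,45], F(v) = v/45 and f(v) = 1/45
Step 2: phi(v) = v - (1 - v/45)/(1/45) = v - (45 - v) = 2v - 45
Step 3: Set phi(r*) = 0: 2r* - 45 = 0
Step 4: r* = 45/2 (the number of bidders n = 3 does not enter)

45/2


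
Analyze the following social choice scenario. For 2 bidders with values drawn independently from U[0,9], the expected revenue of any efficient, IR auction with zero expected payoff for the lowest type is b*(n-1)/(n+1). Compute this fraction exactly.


Step 1: By Revenue Equivalence, expected revenue = b*(n-1)/(n+1)
Step 2: Substituting n = 2, b = 9
Step 3: Revenue = 9*(2-1)/(2+1) = 9*1/3
Step 4: Revenue = 9/3 = 3

3


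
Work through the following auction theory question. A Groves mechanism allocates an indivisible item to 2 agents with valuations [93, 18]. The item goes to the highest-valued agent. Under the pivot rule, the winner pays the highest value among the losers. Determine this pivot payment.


Step 1: The efficient winner is agent 0 with value 93
Step 2: Other agents' values: [18]
Step 3: Pivot payment = max(others) = 18
Step 4: The winner pays 18

18


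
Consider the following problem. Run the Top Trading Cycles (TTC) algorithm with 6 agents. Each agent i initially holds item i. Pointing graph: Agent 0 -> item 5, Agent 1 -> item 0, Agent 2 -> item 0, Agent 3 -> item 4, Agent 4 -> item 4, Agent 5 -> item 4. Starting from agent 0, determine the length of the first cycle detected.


Step 1: Trace the pointer graph from agent 0: 0 -> 5 -> 4 -> 4
Step 2: A cycle is detected when we revisit agent 4
Step 3: The cycle is: 4 -> 4
Step 4: Cycle length = 1

1


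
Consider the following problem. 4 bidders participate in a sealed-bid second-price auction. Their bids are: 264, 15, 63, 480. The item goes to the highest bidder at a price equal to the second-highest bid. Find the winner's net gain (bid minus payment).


Step 1: Sort bids in descending order: 480, 264, 63, 15
Step 2: The winning bid is the highest: 480
Step 3: The payment equals the second-highest bid: 264
Step 4: Surplus = winner's bid - payment = 480 - 264 = 216

216


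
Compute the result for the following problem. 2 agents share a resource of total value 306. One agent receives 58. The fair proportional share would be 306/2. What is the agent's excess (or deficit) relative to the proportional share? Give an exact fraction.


Step 1: Proportional share = 306/2 = 153
Step 2: Agent's actual allocation = 58
Step 3: Excess = 58 - 153 = -95

-95


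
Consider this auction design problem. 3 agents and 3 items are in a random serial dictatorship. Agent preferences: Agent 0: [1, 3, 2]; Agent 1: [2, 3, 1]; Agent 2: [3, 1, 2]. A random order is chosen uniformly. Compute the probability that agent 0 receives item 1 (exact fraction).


Step 1: Agent 0 wants item 1
Step 2: There are 6 possible orderings of agents
Step 3: In 6 orderings, agent 0 gets item 1
Step 4: Probability = 6/6 = 1

1


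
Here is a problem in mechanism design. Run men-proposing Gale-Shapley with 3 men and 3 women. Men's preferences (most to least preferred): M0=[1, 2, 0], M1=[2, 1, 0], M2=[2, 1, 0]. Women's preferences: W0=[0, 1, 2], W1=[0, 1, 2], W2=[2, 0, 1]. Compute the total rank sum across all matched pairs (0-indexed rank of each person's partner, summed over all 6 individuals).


Step 1: Run Gale-Shapley (men propose, women hold best offer):
  M0 proposes to W1; she accepts
  M1 proposes to W2; she accepts
  M2 proposes to W2; she switches from M1
  M1 proposes to W1; rejected
  M1 proposes to W0; she accepts
Step 2: Final matching: W0-M1, W1-M0, W2-M2
Step 3: 0-indexed ranks (man's rank of his match, then woman's): 2 + 1 + 0 + 0 + 0 + 0
Step 4: Total rank sum = 3

3


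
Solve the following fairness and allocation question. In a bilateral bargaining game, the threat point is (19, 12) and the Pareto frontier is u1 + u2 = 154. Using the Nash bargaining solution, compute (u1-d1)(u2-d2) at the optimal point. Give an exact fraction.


Step 1: The Nash solution splits surplus symmetrically above the disagreement point
Step 2: u1 = (total + d1 - d2)/2 = (154 + 19 - 12)/2 = 161/2
Step 3: u2 = (total - d1 + d2)/2 = (154 - 19 + 12)/2 = 147/2
Step 4: Nash product = (161/2 - 19) * (147/2 - 12)
Step 5: = 123/2 * 123/2 = 15129/4

15129/4


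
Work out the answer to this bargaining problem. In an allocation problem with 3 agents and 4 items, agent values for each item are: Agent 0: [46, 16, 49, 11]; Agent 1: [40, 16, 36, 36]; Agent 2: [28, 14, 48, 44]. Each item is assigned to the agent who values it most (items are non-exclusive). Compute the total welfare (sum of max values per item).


Step 1: For each item, find the maximum value among all agents.
Step 2: Item 0 -> Agent 0 (value 46)
Step 3: Item 1 -> Agent 0 (value 16)
Step 4: Item 2 -> Agent 0 (value 49)
Step 5: Item 3 -> Agent 2 (value 44)
Step 6: Total welfare = 46 + 16 + 49 + 44 = 155

155


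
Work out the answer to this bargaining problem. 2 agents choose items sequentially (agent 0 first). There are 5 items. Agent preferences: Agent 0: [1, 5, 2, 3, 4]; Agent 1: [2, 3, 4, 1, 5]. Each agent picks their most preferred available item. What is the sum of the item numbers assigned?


Step 1: Agent 0 picks item 1
Step 2: Agent 1 picks item 2
Step 3: Sum = 1 + 2 = 3

3


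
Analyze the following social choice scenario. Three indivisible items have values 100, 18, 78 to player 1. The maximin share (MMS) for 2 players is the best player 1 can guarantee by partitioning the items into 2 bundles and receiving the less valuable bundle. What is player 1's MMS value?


Step 1: Item values = 100, 18, 78
Step 2: Enumerate all 2-bundle partitions and take the smaller bundle:
  Partition 1: {100} vs {18,78} -> bundles 100, 96; min = 96
  Partition 2: {18} vs {100,78} -> bundles 18, 178; min = 18
  Partition 3: {78} vs {100,18} -> bundles 78, 118; min = 78
Step 3: MMS = max(96, 18, 78) = 96

96


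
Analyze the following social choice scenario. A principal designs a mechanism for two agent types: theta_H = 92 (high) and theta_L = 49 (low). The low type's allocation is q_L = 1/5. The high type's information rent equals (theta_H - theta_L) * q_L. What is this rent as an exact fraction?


Step 1: theta_H - theta_L = 92 - 49 = 43
Step 2: Information rent = (theta_H - theta_L) * q_L
Step 3: = 43 * 1/5
Step 4: = 43/5

43/5


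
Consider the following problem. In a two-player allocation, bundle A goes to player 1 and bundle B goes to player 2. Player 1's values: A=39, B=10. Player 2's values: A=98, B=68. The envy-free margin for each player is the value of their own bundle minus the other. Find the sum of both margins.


Step 1: Player 1's margin = v1(A) - v1(B) = 39 - 10 = 29
Step 2: Player 2's margin = v2(B) - v2(A) = 68 - 98 = -30
Step 3: Total margin = 29 + -30 = -1

-1


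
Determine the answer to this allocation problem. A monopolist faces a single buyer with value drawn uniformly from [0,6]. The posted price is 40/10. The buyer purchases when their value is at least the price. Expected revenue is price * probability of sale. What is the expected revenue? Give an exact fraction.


Step 1: Posted price r = 4, value support [0,6]
Step 2: P(v >= r) = (6 - 4)/6 = 1/3
Step 3: Expected revenue = r * P(v >= r) = 4 * 1/3
Step 4: Revenue = 4/3

4/3


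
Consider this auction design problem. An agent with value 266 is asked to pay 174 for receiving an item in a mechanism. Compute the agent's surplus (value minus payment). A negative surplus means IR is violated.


Step 1: Surplus = value - payment = 266 - 174 = 92
Step 2: IR is satisfied (surplus >= 0)

92


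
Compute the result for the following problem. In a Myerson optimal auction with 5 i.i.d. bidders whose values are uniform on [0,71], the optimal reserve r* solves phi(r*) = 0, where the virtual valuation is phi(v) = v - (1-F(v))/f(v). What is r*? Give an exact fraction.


Step 1: For U[0,71], F(v) = v/71 and f(v) = 1/71
Step 2: phi(v) = v - (1 - v/71)/(1/71) = v - (71 - v) = 2v - 71
Step 3: Set phi(r*) = 0: 2r* - 71 = 0
Step 4: r* = 71/2 (the number of bidders n = 5 does not enter)

71/2


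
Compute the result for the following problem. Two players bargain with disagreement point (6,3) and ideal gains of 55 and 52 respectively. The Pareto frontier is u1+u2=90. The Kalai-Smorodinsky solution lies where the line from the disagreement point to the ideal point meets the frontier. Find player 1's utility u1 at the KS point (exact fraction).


Step 1: At the KS point, (u1-d1)/r1 = (u2-d2)/r2 = t and u1+u2 = 90
Step 2: u1 = d1 + r1*t and u2 = d2 + r2*t, so (d1 + r1*t) + (d2 + r2*t) = 90
Step 3: t = (90 - 6 - 3)/(55 + 52) = 81/107
Step 4: u1 = d1 + r1*t = 6 + 55 * 81/107 = 5097/107
Step 5: (Check: u2 = d2 + r2*t = 4533/107; u1+u2 = 5097/107 + 4533/107 = 90, on the frontier.)

5097/107


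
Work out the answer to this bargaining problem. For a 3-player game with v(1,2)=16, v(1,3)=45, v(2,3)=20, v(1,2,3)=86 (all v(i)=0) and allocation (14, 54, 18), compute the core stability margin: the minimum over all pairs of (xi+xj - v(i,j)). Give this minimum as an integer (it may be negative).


Step 1: Slack for coalition (1,2): x1+x2 - v12 = 68 - 16 = 52
Step 2: Slack for coalition (1,3): x1+x3 - v13 = 32 - 45 = -13
Step 3: Slack for coalition (2,3): x2+x3 - v23 = 72 - 20 = 52
Step 4: Minimum slack = min(52, -13, 52) = -13, attained by (1,3); coalition (1,3) can block (slack < 0), so the allocation is not in the core

-13


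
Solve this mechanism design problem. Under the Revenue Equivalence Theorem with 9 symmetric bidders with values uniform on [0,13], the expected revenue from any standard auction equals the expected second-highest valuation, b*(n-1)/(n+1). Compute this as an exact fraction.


Step 1: By Revenue Equivalence, expected revenue = b*(n-1)/(n+1)
Step 2: Substituting n = 9, b = 13
Step 3: Revenue = 13*(9-1)/(9+1) = 13*8/10
Step 4: Revenue = 104/10 = 52/5

52/5


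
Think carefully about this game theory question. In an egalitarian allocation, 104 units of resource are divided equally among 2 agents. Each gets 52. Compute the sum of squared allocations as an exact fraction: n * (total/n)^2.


Step 1: Each agent's share = 104/2 = 52
Step 2: Square of each share = (52)^2 = 2704
Step 3: Sum of squares = 2 * 2704 = 5408

5408


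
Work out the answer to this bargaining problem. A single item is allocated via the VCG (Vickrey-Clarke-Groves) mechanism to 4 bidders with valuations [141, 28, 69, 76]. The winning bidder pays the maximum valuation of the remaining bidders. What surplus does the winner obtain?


Step 1: The winner is the agent with the highest value: agent 0 with value 141
Step 2: Values of other agents: [28, 69, 76]
Step 3: VCG payment = max of others' values = 76
Step 4: Surplus = 141 - 76 = 65

65


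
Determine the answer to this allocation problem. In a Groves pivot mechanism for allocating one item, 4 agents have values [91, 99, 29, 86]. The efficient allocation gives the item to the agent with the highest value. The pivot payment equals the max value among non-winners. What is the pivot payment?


Step 1: The efficient winner is agent 1 with value 99
Step 2: Other agents' values: [91, 29, 86]
Step 3: Pivot payment = max(others) = 91
Step 4: The winner pays 91

91


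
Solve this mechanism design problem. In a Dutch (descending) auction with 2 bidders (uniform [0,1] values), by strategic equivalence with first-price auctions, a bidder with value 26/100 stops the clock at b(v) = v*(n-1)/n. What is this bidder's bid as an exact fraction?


Step 1: Dutch auctions are strategically equivalent to first-price auctions
Step 2: The equilibrium bid is b(v) = v*(n-1)/n
Step 3: b = 13/50 * 1/2
Step 4: b = 13/100

13/100


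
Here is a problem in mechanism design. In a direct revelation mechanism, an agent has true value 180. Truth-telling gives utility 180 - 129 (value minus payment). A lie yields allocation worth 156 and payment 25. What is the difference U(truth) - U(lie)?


Step 1: U(truth) = value - payment = 180 - 129 = 51
Step 2: U(lie) = allocation - payment = 156 - 25 = 131
Step 3: IC gap = 51 - 131 = -80

-80


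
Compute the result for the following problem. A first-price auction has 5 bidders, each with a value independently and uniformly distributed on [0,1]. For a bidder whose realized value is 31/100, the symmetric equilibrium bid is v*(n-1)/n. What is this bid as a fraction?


Step 1: The symmetric BNE bidding function is b(v) = v * (n-1) / n
Step 2: Substitute v = 31/100 and n = 5
Step 3: b = 31/100 * 4/5
Step 4: b = 31/125

31/125


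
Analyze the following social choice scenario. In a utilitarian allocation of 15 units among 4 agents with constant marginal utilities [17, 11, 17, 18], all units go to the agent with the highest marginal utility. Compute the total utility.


Step 1: The marginal utilities are [17, 11, 17, 18]
Step 2: The highest marginal utility is 18
Step 3: All 15 units go to that agent
Step 4: Total utility = 18 * 15 = 270

270


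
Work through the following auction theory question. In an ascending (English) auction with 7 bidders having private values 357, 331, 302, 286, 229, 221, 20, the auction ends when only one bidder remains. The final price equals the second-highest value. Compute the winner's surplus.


Step 1: Identify the highest value: 357
Step 2: Identify the second-highest value: 331
Step 3: The final price = second-highest value = 331
Step 4: Surplus = 357 - 331 = 26

26


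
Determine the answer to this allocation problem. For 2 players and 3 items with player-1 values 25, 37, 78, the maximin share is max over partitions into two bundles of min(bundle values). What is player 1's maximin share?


Step 1: Item values = 25, 37, 78
Step 2: Enumerate all 2-bundle partitions and take the smaller bundle:
  Partition 1: {25} vs {37,78} -> bundles 25, 115; min = 25
  Partition 2: {37} vs {25,78} -> bundles 37, 103; min = 37
  Partition 3: {78} vs {25,37} -> bundles 78, 62; min = 62
Step 3: MMS = max(25, 37, 62) = 62

62


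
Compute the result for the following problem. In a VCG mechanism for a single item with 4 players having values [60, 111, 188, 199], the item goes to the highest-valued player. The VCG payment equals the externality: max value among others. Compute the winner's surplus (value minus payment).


Step 1: The winner is the agent with the highest value: agent 3 with value 199
Step 2: Values of other agents: [60, 111, 188]
Step 3: VCG payment = max of others' values = 188
Step 4: Surplus = 199 - 188 = 11

11


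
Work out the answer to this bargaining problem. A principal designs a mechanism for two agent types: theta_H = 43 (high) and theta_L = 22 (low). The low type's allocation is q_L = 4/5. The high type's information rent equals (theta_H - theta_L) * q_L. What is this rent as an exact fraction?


Step 1: theta_H - theta_L = 43 - 22 = 21
Step 2: Information rent = (theta_H - theta_L) * q_L
Step 3: = 21 * 4/5
Step 4: = 84/5

84/5


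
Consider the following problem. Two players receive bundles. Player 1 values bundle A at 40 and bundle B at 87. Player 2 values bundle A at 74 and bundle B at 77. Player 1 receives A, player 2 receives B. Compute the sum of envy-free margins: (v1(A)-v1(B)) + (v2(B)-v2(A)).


Step 1: Player 1's margin = v1(A) - v1(B) = 40 - 87 = -47
Step 2: Player 2's margin = v2(B) - v2(A) = 77 - 74 = 3
Step 3: Total margin = -47 + 3 = -44

-44


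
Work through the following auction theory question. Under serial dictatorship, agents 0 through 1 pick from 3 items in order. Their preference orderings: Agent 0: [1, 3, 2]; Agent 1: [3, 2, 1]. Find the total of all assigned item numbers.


Step 1: Agent 0 picks item 1
Step 2: Agent 1 picks item 3
Step 3: Sum = 1 + 3 = 4

4


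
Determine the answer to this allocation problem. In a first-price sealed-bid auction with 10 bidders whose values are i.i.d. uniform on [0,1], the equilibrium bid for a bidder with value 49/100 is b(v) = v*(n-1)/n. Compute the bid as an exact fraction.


Step 1: The symmetric BNE bidding function is b(v) = v * (n-1) / n
Step 2: Substitute v = 49/100 and n = 10
Step 3: b = 49/100 * 9/10
Step 4: b = 441/1000

441/1000


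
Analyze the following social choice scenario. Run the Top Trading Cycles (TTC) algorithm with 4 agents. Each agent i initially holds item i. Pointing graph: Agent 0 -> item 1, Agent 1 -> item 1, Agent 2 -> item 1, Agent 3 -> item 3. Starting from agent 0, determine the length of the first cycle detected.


Step 1: Trace the pointer graph from agent 0: 0 -> 1 -> 1
Step 2: A cycle is detected when we revisit agent 1
Step 3: The cycle is: 1 -> 1
Step 4: Cycle length = 1

1


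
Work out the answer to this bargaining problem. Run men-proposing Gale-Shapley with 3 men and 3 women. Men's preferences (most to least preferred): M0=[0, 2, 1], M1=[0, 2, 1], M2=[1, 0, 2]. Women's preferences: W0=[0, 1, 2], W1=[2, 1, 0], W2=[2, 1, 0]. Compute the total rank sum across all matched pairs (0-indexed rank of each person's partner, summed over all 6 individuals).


Step 1: Run Gale-Shapley (men propose, women hold best offer):
  M0 proposes to W0; she accepts
  M1 proposes to W0; rejected
  M1 proposes to W2; she accepts
  M2 proposes to W1; she accepts
Step 2: Final matching: W0-M0, W1-M2, W2-M1
Step 3: 0-indexed ranks (man's rank of his match, then woman's): 0 + 0 + 0 + 0 + 1 + 1
Step 4: Total rank sum = 2

2


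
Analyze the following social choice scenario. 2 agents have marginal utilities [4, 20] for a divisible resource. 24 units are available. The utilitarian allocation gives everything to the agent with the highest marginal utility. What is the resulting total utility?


Step 1: The marginal utilities are [4, 20]
Step 2: The highest marginal utility is 20
Step 3: All 24 units go to that agent
Step 4: Total utility = 20 * 24 = 480

480


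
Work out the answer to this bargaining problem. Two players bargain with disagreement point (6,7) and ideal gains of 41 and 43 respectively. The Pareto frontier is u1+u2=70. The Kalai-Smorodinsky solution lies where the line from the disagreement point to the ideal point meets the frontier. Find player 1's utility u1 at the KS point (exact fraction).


Step 1: At the KS point, (u1-d1)/r1 = (u2-d2)/r2 = t and u1+u2 = 70
Step 2: u1 = d1 + r1*t and u2 = d2 + r2*t, so (d1 + r1*t) + (d2 + r2*t) = 70
Step 3: t = (70 - 6 - 7)/(41 + 43) = 57/84 = 19/28
Step 4: u1 = d1 + r1*t = 6 + 41 * 19/28 = 947/28
Step 5: (Check: u2 = d2 + r2*t = 1013/28; u1+u2 = 947/28 + 1013/28 = 70, on the frontier.)

947/28


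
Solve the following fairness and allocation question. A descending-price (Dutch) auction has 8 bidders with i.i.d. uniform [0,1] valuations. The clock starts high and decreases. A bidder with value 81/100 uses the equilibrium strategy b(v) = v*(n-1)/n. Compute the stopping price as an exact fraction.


Step 1: Dutch auctions are strategically equivalent to first-price auctions
Step 2: The equilibrium bid is b(v) = v*(n-1)/n
Step 3: b = 81/100 * 7/8
Step 4: b = 567/800

567/800


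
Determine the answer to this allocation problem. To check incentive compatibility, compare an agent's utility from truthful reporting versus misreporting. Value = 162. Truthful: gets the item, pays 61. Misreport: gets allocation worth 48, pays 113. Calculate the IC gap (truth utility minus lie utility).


Step 1: U(truth) = value - payment = 162 - 61 = 101
Step 2: U(lie) = allocation - payment = 48 - 113 = -65
Step 3: IC gap = 101 - (-65) = 166

166


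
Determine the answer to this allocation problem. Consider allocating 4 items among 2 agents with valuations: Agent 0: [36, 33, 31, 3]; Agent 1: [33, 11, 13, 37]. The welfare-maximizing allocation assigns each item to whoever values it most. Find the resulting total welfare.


Step 1: For each item, find the maximum value among all agents.
Step 2: Item 0 -> Agent 0 (value 36)
Step 3: Item 1 -> Agent 0 (value 33)
Step 4: Item 2 -> Agent 0 (value 31)
Step 5: Item 3 -> Agent 1 (value 37)
Step 6: Total welfare = 36 + 33 + 31 + 37 = 137

137


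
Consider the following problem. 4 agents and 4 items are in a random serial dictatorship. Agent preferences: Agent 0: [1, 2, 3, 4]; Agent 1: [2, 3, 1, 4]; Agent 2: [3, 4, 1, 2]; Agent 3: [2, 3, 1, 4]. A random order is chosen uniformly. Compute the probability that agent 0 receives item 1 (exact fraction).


Step 1: Agent 0 wants item 1
Step 2: There are 24 possible orderings of agents
Step 3: In 20 orderings, agent 0 gets item 1
Step 4: Probability = 20/24 = 5/6

5/6


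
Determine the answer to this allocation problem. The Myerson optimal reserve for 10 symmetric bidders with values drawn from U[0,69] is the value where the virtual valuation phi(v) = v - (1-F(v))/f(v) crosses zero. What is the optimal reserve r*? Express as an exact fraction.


Step 1: For U[0,69], F(v) = v/69 and f(v) = 1/69
Step 2: phi(v) = v - (1 - v/69)/(1/69) = v - (69 - v) = 2v - 69
Step 3: Set phi(r*) = 0: 2r* - 69 = 0
Step 4: r* = 69/2 (the number of bidders n = 10 does not enter)

69/2
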